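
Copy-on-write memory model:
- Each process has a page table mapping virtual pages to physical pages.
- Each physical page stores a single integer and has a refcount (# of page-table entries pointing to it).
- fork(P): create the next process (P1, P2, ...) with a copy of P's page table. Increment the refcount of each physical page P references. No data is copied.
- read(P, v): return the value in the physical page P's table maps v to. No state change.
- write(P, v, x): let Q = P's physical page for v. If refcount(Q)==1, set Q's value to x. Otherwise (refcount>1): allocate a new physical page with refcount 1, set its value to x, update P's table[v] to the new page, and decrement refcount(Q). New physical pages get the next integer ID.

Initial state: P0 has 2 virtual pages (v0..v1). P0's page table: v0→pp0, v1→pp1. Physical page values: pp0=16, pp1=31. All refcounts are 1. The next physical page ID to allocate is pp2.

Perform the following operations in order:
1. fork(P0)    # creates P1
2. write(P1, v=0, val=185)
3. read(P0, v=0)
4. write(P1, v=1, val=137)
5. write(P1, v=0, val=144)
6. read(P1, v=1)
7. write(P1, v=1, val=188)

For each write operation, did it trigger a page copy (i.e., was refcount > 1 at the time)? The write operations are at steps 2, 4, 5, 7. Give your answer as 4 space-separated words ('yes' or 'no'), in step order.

Op 1: fork(P0) -> P1. 2 ppages; refcounts: pp0:2 pp1:2
Op 2: write(P1, v0, 185). refcount(pp0)=2>1 -> COPY to pp2. 3 ppages; refcounts: pp0:1 pp1:2 pp2:1
Op 3: read(P0, v0) -> 16. No state change.
Op 4: write(P1, v1, 137). refcount(pp1)=2>1 -> COPY to pp3. 4 ppages; refcounts: pp0:1 pp1:1 pp2:1 pp3:1
Op 5: write(P1, v0, 144). refcount(pp2)=1 -> write in place. 4 ppages; refcounts: pp0:1 pp1:1 pp2:1 pp3:1
Op 6: read(P1, v1) -> 137. No state change.
Op 7: write(P1, v1, 188). refcount(pp3)=1 -> write in place. 4 ppages; refcounts: pp0:1 pp1:1 pp2:1 pp3:1

yes yes no no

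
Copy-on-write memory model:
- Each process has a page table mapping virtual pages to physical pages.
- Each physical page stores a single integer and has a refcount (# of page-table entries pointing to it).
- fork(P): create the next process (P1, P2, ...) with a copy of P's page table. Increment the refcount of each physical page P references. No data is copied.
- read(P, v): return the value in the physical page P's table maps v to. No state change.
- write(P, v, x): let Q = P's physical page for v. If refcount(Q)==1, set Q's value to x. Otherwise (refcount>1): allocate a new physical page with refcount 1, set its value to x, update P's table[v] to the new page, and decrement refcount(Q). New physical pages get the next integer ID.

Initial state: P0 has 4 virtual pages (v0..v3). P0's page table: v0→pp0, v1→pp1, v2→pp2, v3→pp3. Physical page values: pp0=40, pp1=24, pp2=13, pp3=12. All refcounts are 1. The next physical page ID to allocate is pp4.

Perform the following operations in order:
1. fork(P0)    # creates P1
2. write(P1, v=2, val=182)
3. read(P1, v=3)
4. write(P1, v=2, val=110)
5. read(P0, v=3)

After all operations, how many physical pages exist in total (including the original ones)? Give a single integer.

Answer: 5

Derivation:
Op 1: fork(P0) -> P1. 4 ppages; refcounts: pp0:2 pp1:2 pp2:2 pp3:2
Op 2: write(P1, v2, 182). refcount(pp2)=2>1 -> COPY to pp4. 5 ppages; refcounts: pp0:2 pp1:2 pp2:1 pp3:2 pp4:1
Op 3: read(P1, v3) -> 12. No state change.
Op 4: write(P1, v2, 110). refcount(pp4)=1 -> write in place. 5 ppages; refcounts: pp0:2 pp1:2 pp2:1 pp3:2 pp4:1
Op 5: read(P0, v3) -> 12. No state change.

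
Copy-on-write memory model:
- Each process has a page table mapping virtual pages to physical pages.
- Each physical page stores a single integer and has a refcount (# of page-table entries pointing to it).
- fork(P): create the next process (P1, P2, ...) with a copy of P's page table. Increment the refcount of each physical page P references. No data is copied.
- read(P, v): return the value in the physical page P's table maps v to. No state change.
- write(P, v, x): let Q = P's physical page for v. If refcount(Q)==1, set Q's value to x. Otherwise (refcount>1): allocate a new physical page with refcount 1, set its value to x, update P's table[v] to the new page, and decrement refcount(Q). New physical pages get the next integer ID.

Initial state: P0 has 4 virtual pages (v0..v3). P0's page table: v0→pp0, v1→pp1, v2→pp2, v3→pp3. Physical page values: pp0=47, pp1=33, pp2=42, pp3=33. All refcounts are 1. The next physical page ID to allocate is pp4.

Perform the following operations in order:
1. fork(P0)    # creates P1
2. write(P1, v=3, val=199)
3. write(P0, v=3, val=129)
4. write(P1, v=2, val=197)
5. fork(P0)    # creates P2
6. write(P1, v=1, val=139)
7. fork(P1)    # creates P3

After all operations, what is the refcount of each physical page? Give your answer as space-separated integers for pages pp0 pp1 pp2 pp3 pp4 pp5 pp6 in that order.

Answer: 4 2 2 2 2 2 2

Derivation:
Op 1: fork(P0) -> P1. 4 ppages; refcounts: pp0:2 pp1:2 pp2:2 pp3:2
Op 2: write(P1, v3, 199). refcount(pp3)=2>1 -> COPY to pp4. 5 ppages; refcounts: pp0:2 pp1:2 pp2:2 pp3:1 pp4:1
Op 3: write(P0, v3, 129). refcount(pp3)=1 -> write in place. 5 ppages; refcounts: pp0:2 pp1:2 pp2:2 pp3:1 pp4:1
Op 4: write(P1, v2, 197). refcount(pp2)=2>1 -> COPY to pp5. 6 ppages; refcounts: pp0:2 pp1:2 pp2:1 pp3:1 pp4:1 pp5:1
Op 5: fork(P0) -> P2. 6 ppages; refcounts: pp0:3 pp1:3 pp2:2 pp3:2 pp4:1 pp5:1
Op 6: write(P1, v1, 139). refcount(pp1)=3>1 -> COPY to pp6. 7 ppages; refcounts: pp0:3 pp1:2 pp2:2 pp3:2 pp4:1 pp5:1 pp6:1
Op 7: fork(P1) -> P3. 7 ppages; refcounts: pp0:4 pp1:2 pp2:2 pp3:2 pp4:2 pp5:2 pp6:2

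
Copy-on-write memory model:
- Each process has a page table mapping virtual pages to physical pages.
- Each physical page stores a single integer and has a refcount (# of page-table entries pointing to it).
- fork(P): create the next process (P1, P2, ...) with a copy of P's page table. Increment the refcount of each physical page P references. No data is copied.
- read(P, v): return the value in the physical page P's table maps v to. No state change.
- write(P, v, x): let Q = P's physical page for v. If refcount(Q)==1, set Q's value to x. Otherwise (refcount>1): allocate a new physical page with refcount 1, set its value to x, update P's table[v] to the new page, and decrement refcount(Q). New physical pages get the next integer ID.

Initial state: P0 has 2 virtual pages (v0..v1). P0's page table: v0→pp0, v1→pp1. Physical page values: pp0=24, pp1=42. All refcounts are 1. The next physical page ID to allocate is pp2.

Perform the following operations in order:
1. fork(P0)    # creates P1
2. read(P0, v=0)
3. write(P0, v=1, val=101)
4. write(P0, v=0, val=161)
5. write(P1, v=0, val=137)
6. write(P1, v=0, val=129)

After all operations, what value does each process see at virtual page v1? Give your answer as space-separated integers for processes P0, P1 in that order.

Op 1: fork(P0) -> P1. 2 ppages; refcounts: pp0:2 pp1:2
Op 2: read(P0, v0) -> 24. No state change.
Op 3: write(P0, v1, 101). refcount(pp1)=2>1 -> COPY to pp2. 3 ppages; refcounts: pp0:2 pp1:1 pp2:1
Op 4: write(P0, v0, 161). refcount(pp0)=2>1 -> COPY to pp3. 4 ppages; refcounts: pp0:1 pp1:1 pp2:1 pp3:1
Op 5: write(P1, v0, 137). refcount(pp0)=1 -> write in place. 4 ppages; refcounts: pp0:1 pp1:1 pp2:1 pp3:1
Op 6: write(P1, v0, 129). refcount(pp0)=1 -> write in place. 4 ppages; refcounts: pp0:1 pp1:1 pp2:1 pp3:1
P0: v1 -> pp2 = 101
P1: v1 -> pp1 = 42

Answer: 101 42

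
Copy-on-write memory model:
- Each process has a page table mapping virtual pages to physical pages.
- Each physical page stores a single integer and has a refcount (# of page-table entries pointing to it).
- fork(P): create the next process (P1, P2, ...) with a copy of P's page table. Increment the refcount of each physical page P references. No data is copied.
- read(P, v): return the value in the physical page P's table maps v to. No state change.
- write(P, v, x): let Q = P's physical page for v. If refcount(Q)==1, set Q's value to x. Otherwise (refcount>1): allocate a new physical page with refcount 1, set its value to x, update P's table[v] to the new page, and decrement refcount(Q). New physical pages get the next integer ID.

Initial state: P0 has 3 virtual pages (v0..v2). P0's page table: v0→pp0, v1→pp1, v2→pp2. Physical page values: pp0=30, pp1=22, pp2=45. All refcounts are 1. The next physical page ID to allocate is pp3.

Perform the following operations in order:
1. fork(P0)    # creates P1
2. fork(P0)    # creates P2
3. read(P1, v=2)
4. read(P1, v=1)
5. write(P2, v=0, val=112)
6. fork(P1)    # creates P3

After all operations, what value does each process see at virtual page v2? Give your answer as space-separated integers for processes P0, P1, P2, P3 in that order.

Answer: 45 45 45 45

Derivation:
Op 1: fork(P0) -> P1. 3 ppages; refcounts: pp0:2 pp1:2 pp2:2
Op 2: fork(P0) -> P2. 3 ppages; refcounts: pp0:3 pp1:3 pp2:3
Op 3: read(P1, v2) -> 45. No state change.
Op 4: read(P1, v1) -> 22. No state change.
Op 5: write(P2, v0, 112). refcount(pp0)=3>1 -> COPY to pp3. 4 ppages; refcounts: pp0:2 pp1:3 pp2:3 pp3:1
Op 6: fork(P1) -> P3. 4 ppages; refcounts: pp0:3 pp1:4 pp2:4 pp3:1
P0: v2 -> pp2 = 45
P1: v2 -> pp2 = 45
P2: v2 -> pp2 = 45
P3: v2 -> pp2 = 45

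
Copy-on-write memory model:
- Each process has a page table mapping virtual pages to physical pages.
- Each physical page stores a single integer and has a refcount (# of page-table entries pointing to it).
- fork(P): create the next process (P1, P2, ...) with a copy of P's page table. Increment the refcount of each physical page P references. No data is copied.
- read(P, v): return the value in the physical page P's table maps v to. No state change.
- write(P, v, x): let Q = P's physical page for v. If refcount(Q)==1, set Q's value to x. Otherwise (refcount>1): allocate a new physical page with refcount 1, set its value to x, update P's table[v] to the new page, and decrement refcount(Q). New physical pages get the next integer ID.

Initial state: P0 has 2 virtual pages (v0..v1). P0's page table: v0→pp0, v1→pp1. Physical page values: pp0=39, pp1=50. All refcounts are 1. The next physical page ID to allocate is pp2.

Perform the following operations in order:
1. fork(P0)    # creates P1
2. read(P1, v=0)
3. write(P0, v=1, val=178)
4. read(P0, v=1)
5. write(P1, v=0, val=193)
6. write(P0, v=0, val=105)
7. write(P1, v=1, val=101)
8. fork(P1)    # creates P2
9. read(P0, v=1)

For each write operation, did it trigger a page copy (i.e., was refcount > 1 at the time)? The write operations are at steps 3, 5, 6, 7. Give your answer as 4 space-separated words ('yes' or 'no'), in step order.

Op 1: fork(P0) -> P1. 2 ppages; refcounts: pp0:2 pp1:2
Op 2: read(P1, v0) -> 39. No state change.
Op 3: write(P0, v1, 178). refcount(pp1)=2>1 -> COPY to pp2. 3 ppages; refcounts: pp0:2 pp1:1 pp2:1
Op 4: read(P0, v1) -> 178. No state change.
Op 5: write(P1, v0, 193). refcount(pp0)=2>1 -> COPY to pp3. 4 ppages; refcounts: pp0:1 pp1:1 pp2:1 pp3:1
Op 6: write(P0, v0, 105). refcount(pp0)=1 -> write in place. 4 ppages; refcounts: pp0:1 pp1:1 pp2:1 pp3:1
Op 7: write(P1, v1, 101). refcount(pp1)=1 -> write in place. 4 ppages; refcounts: pp0:1 pp1:1 pp2:1 pp3:1
Op 8: fork(P1) -> P2. 4 ppages; refcounts: pp0:1 pp1:2 pp2:1 pp3:2
Op 9: read(P0, v1) -> 178. No state change.

yes yes no no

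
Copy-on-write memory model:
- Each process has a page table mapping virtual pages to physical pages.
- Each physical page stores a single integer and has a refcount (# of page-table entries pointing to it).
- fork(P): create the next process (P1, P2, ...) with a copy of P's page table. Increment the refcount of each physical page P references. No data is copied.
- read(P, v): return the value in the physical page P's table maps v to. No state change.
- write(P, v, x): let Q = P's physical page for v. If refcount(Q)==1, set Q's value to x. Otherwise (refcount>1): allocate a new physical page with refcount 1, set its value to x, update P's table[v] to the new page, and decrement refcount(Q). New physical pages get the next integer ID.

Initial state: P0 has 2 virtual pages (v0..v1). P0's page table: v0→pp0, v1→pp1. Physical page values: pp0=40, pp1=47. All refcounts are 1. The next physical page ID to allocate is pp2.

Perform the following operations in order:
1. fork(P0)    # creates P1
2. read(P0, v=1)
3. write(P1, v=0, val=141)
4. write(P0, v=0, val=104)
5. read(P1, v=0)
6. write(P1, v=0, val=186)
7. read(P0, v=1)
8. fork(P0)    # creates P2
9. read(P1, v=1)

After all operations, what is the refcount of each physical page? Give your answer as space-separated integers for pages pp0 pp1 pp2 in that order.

Answer: 2 3 1

Derivation:
Op 1: fork(P0) -> P1. 2 ppages; refcounts: pp0:2 pp1:2
Op 2: read(P0, v1) -> 47. No state change.
Op 3: write(P1, v0, 141). refcount(pp0)=2>1 -> COPY to pp2. 3 ppages; refcounts: pp0:1 pp1:2 pp2:1
Op 4: write(P0, v0, 104). refcount(pp0)=1 -> write in place. 3 ppages; refcounts: pp0:1 pp1:2 pp2:1
Op 5: read(P1, v0) -> 141. No state change.
Op 6: write(P1, v0, 186). refcount(pp2)=1 -> write in place. 3 ppages; refcounts: pp0:1 pp1:2 pp2:1
Op 7: read(P0, v1) -> 47. No state change.
Op 8: fork(P0) -> P2. 3 ppages; refcounts: pp0:2 pp1:3 pp2:1
Op 9: read(P1, v1) -> 47. No state change.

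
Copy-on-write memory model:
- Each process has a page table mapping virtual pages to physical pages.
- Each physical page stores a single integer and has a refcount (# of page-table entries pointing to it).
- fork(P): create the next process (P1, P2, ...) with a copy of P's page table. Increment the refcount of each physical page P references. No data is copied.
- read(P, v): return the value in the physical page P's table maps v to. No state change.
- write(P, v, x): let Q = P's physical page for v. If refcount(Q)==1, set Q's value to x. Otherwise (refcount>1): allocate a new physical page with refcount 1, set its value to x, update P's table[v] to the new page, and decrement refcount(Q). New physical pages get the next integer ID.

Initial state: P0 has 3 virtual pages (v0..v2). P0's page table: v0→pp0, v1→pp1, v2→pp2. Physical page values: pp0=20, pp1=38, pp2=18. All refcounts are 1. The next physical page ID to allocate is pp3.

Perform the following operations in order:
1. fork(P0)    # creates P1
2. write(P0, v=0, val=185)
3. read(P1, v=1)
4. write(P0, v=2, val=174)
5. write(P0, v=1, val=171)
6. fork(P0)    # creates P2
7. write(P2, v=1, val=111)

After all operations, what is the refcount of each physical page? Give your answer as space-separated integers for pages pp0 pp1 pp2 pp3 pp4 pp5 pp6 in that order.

Answer: 1 1 1 2 2 1 1

Derivation:
Op 1: fork(P0) -> P1. 3 ppages; refcounts: pp0:2 pp1:2 pp2:2
Op 2: write(P0, v0, 185). refcount(pp0)=2>1 -> COPY to pp3. 4 ppages; refcounts: pp0:1 pp1:2 pp2:2 pp3:1
Op 3: read(P1, v1) -> 38. No state change.
Op 4: write(P0, v2, 174). refcount(pp2)=2>1 -> COPY to pp4. 5 ppages; refcounts: pp0:1 pp1:2 pp2:1 pp3:1 pp4:1
Op 5: write(P0, v1, 171). refcount(pp1)=2>1 -> COPY to pp5. 6 ppages; refcounts: pp0:1 pp1:1 pp2:1 pp3:1 pp4:1 pp5:1
Op 6: fork(P0) -> P2. 6 ppages; refcounts: pp0:1 pp1:1 pp2:1 pp3:2 pp4:2 pp5:2
Op 7: write(P2, v1, 111). refcount(pp5)=2>1 -> COPY to pp6. 7 ppages; refcounts: pp0:1 pp1:1 pp2:1 pp3:2 pp4:2 pp5:1 pp6:1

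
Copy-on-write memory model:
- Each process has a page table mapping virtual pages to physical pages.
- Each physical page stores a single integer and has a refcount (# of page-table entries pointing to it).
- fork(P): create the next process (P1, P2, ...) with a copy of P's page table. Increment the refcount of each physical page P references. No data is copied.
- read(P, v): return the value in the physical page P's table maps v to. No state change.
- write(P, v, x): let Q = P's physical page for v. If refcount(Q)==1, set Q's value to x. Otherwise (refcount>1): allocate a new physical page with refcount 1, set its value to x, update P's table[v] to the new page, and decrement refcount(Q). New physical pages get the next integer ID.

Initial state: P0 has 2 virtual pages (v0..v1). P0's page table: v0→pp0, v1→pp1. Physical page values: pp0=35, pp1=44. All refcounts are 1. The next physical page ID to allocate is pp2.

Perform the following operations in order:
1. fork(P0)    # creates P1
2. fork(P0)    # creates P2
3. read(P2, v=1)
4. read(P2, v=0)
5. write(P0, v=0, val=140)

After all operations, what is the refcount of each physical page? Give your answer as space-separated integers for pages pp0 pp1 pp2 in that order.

Answer: 2 3 1

Derivation:
Op 1: fork(P0) -> P1. 2 ppages; refcounts: pp0:2 pp1:2
Op 2: fork(P0) -> P2. 2 ppages; refcounts: pp0:3 pp1:3
Op 3: read(P2, v1) -> 44. No state change.
Op 4: read(P2, v0) -> 35. No state change.
Op 5: write(P0, v0, 140). refcount(pp0)=3>1 -> COPY to pp2. 3 ppages; refcounts: pp0:2 pp1:3 pp2:1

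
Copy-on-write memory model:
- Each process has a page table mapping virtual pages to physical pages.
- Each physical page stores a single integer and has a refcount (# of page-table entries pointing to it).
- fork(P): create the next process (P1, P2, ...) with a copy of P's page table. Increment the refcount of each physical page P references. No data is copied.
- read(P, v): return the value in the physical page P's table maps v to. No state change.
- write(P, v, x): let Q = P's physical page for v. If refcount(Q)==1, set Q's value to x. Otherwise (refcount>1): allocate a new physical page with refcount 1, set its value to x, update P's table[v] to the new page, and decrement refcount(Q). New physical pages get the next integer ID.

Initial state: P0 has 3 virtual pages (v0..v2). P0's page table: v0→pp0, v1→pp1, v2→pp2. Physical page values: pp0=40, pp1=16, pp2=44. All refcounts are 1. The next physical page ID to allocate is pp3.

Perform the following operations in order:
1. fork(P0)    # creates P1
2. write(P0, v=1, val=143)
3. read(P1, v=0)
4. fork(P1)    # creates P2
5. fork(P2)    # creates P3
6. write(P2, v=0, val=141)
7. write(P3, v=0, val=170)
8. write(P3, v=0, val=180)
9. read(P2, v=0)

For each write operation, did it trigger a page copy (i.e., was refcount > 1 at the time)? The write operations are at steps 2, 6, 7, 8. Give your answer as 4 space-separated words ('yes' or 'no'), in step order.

Op 1: fork(P0) -> P1. 3 ppages; refcounts: pp0:2 pp1:2 pp2:2
Op 2: write(P0, v1, 143). refcount(pp1)=2>1 -> COPY to pp3. 4 ppages; refcounts: pp0:2 pp1:1 pp2:2 pp3:1
Op 3: read(P1, v0) -> 40. No state change.
Op 4: fork(P1) -> P2. 4 ppages; refcounts: pp0:3 pp1:2 pp2:3 pp3:1
Op 5: fork(P2) -> P3. 4 ppages; refcounts: pp0:4 pp1:3 pp2:4 pp3:1
Op 6: write(P2, v0, 141). refcount(pp0)=4>1 -> COPY to pp4. 5 ppages; refcounts: pp0:3 pp1:3 pp2:4 pp3:1 pp4:1
Op 7: write(P3, v0, 170). refcount(pp0)=3>1 -> COPY to pp5. 6 ppages; refcounts: pp0:2 pp1:3 pp2:4 pp3:1 pp4:1 pp5:1
Op 8: write(P3, v0, 180). refcount(pp5)=1 -> write in place. 6 ppages; refcounts: pp0:2 pp1:3 pp2:4 pp3:1 pp4:1 pp5:1
Op 9: read(P2, v0) -> 141. No state change.

yes yes yes no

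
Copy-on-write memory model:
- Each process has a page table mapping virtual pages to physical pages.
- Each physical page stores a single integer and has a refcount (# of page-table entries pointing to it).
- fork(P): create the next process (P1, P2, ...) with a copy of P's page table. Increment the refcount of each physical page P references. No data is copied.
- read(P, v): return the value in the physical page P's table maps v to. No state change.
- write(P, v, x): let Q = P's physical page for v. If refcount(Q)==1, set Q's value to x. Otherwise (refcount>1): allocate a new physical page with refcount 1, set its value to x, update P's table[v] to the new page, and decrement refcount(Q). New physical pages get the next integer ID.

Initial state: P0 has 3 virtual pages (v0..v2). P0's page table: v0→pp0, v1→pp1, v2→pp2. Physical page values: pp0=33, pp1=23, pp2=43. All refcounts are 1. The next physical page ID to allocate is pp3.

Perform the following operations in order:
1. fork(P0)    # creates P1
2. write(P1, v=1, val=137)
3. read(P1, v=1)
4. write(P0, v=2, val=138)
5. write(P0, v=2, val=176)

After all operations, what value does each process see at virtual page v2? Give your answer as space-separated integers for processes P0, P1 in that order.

Op 1: fork(P0) -> P1. 3 ppages; refcounts: pp0:2 pp1:2 pp2:2
Op 2: write(P1, v1, 137). refcount(pp1)=2>1 -> COPY to pp3. 4 ppages; refcounts: pp0:2 pp1:1 pp2:2 pp3:1
Op 3: read(P1, v1) -> 137. No state change.
Op 4: write(P0, v2, 138). refcount(pp2)=2>1 -> COPY to pp4. 5 ppages; refcounts: pp0:2 pp1:1 pp2:1 pp3:1 pp4:1
Op 5: write(P0, v2, 176). refcount(pp4)=1 -> write in place. 5 ppages; refcounts: pp0:2 pp1:1 pp2:1 pp3:1 pp4:1
P0: v2 -> pp4 = 176
P1: v2 -> pp2 = 43

Answer: 176 43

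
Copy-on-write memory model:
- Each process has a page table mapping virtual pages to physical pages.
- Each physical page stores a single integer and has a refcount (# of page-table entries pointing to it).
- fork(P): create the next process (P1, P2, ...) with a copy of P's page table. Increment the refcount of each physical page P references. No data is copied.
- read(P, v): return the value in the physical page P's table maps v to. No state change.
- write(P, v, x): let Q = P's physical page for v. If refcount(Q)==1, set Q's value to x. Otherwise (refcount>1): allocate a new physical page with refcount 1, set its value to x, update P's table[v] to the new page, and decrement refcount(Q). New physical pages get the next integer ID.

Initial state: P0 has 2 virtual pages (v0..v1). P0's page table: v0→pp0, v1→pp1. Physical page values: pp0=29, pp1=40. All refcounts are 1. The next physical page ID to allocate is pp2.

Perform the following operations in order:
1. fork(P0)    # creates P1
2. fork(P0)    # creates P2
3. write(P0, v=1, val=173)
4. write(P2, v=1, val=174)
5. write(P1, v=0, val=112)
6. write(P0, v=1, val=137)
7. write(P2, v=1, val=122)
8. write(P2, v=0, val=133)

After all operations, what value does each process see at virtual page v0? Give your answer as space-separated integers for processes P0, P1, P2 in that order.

Op 1: fork(P0) -> P1. 2 ppages; refcounts: pp0:2 pp1:2
Op 2: fork(P0) -> P2. 2 ppages; refcounts: pp0:3 pp1:3
Op 3: write(P0, v1, 173). refcount(pp1)=3>1 -> COPY to pp2. 3 ppages; refcounts: pp0:3 pp1:2 pp2:1
Op 4: write(P2, v1, 174). refcount(pp1)=2>1 -> COPY to pp3. 4 ppages; refcounts: pp0:3 pp1:1 pp2:1 pp3:1
Op 5: write(P1, v0, 112). refcount(pp0)=3>1 -> COPY to pp4. 5 ppages; refcounts: pp0:2 pp1:1 pp2:1 pp3:1 pp4:1
Op 6: write(P0, v1, 137). refcount(pp2)=1 -> write in place. 5 ppages; refcounts: pp0:2 pp1:1 pp2:1 pp3:1 pp4:1
Op 7: write(P2, v1, 122). refcount(pp3)=1 -> write in place. 5 ppages; refcounts: pp0:2 pp1:1 pp2:1 pp3:1 pp4:1
Op 8: write(P2, v0, 133). refcount(pp0)=2>1 -> COPY to pp5. 6 ppages; refcounts: pp0:1 pp1:1 pp2:1 pp3:1 pp4:1 pp5:1
P0: v0 -> pp0 = 29
P1: v0 -> pp4 = 112
P2: v0 -> pp5 = 133

Answer: 29 112 133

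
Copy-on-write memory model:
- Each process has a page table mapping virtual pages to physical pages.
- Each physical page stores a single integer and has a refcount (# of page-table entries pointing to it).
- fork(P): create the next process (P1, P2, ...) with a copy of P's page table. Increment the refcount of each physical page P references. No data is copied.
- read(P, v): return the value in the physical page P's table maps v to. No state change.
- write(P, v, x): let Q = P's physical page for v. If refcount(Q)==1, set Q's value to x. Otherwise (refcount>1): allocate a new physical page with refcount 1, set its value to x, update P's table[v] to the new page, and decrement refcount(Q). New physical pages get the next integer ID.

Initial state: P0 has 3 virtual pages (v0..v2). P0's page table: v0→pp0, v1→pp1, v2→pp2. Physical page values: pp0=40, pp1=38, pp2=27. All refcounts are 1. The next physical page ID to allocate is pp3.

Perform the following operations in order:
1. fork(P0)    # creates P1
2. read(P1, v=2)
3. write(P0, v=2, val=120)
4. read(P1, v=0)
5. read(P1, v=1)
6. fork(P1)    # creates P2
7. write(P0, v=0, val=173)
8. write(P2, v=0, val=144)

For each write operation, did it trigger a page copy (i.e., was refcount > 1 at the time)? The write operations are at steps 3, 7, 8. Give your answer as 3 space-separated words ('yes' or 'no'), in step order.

Op 1: fork(P0) -> P1. 3 ppages; refcounts: pp0:2 pp1:2 pp2:2
Op 2: read(P1, v2) -> 27. No state change.
Op 3: write(P0, v2, 120). refcount(pp2)=2>1 -> COPY to pp3. 4 ppages; refcounts: pp0:2 pp1:2 pp2:1 pp3:1
Op 4: read(P1, v0) -> 40. No state change.
Op 5: read(P1, v1) -> 38. No state change.
Op 6: fork(P1) -> P2. 4 ppages; refcounts: pp0:3 pp1:3 pp2:2 pp3:1
Op 7: write(P0, v0, 173). refcount(pp0)=3>1 -> COPY to pp4. 5 ppages; refcounts: pp0:2 pp1:3 pp2:2 pp3:1 pp4:1
Op 8: write(P2, v0, 144). refcount(pp0)=2>1 -> COPY to pp5. 6 ppages; refcounts: pp0:1 pp1:3 pp2:2 pp3:1 pp4:1 pp5:1

yes yes yes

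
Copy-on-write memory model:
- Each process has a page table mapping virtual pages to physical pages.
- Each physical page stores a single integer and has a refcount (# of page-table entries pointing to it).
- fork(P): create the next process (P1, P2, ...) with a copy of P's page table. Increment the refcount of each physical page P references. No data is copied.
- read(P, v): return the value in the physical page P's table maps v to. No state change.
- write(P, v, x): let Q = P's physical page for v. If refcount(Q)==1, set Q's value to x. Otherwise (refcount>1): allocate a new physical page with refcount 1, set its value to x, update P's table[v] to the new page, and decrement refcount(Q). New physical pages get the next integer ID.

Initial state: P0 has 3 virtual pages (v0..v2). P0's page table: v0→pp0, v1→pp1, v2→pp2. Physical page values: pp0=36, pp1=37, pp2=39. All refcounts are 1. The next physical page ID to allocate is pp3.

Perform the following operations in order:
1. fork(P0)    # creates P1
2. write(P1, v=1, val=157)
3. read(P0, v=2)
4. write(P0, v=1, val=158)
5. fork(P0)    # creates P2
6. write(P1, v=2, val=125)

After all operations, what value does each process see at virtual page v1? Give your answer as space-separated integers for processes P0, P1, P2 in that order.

Op 1: fork(P0) -> P1. 3 ppages; refcounts: pp0:2 pp1:2 pp2:2
Op 2: write(P1, v1, 157). refcount(pp1)=2>1 -> COPY to pp3. 4 ppages; refcounts: pp0:2 pp1:1 pp2:2 pp3:1
Op 3: read(P0, v2) -> 39. No state change.
Op 4: write(P0, v1, 158). refcount(pp1)=1 -> write in place. 4 ppages; refcounts: pp0:2 pp1:1 pp2:2 pp3:1
Op 5: fork(P0) -> P2. 4 ppages; refcounts: pp0:3 pp1:2 pp2:3 pp3:1
Op 6: write(P1, v2, 125). refcount(pp2)=3>1 -> COPY to pp4. 5 ppages; refcounts: pp0:3 pp1:2 pp2:2 pp3:1 pp4:1
P0: v1 -> pp1 = 158
P1: v1 -> pp3 = 157
P2: v1 -> pp1 = 158

Answer: 158 157 158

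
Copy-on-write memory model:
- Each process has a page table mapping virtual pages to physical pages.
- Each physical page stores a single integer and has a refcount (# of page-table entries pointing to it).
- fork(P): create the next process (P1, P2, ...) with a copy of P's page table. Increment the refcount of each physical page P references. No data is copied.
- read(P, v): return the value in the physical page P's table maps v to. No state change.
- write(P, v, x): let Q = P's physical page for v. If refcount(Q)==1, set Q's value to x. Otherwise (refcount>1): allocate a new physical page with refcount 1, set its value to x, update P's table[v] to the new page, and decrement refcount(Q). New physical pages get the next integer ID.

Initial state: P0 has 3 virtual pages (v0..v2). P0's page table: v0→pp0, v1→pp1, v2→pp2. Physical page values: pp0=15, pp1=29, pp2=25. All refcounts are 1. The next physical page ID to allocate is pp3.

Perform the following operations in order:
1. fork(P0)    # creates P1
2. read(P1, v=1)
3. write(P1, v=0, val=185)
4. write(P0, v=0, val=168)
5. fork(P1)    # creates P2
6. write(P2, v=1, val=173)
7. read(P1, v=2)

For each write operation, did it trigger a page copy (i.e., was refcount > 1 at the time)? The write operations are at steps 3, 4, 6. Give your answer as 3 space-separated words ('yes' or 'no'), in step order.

Op 1: fork(P0) -> P1. 3 ppages; refcounts: pp0:2 pp1:2 pp2:2
Op 2: read(P1, v1) -> 29. No state change.
Op 3: write(P1, v0, 185). refcount(pp0)=2>1 -> COPY to pp3. 4 ppages; refcounts: pp0:1 pp1:2 pp2:2 pp3:1
Op 4: write(P0, v0, 168). refcount(pp0)=1 -> write in place. 4 ppages; refcounts: pp0:1 pp1:2 pp2:2 pp3:1
Op 5: fork(P1) -> P2. 4 ppages; refcounts: pp0:1 pp1:3 pp2:3 pp3:2
Op 6: write(P2, v1, 173). refcount(pp1)=3>1 -> COPY to pp4. 5 ppages; refcounts: pp0:1 pp1:2 pp2:3 pp3:2 pp4:1
Op 7: read(P1, v2) -> 25. No state change.

yes no yes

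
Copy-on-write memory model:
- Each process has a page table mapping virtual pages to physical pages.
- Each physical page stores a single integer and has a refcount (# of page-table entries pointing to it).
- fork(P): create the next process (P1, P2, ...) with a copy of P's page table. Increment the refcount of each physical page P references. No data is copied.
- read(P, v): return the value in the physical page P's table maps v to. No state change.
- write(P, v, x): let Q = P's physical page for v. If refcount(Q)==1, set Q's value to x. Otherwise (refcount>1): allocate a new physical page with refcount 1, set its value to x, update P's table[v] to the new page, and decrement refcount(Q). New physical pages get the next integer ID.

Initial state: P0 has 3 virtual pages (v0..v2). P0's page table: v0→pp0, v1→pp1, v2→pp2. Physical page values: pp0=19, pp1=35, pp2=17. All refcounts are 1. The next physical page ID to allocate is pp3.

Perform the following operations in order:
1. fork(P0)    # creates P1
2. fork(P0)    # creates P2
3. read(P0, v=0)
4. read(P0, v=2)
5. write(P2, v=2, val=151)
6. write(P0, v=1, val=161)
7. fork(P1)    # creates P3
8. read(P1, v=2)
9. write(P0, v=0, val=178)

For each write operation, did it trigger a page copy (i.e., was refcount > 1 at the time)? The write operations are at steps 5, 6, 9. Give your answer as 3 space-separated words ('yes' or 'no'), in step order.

Op 1: fork(P0) -> P1. 3 ppages; refcounts: pp0:2 pp1:2 pp2:2
Op 2: fork(P0) -> P2. 3 ppages; refcounts: pp0:3 pp1:3 pp2:3
Op 3: read(P0, v0) -> 19. No state change.
Op 4: read(P0, v2) -> 17. No state change.
Op 5: write(P2, v2, 151). refcount(pp2)=3>1 -> COPY to pp3. 4 ppages; refcounts: pp0:3 pp1:3 pp2:2 pp3:1
Op 6: write(P0, v1, 161). refcount(pp1)=3>1 -> COPY to pp4. 5 ppages; refcounts: pp0:3 pp1:2 pp2:2 pp3:1 pp4:1
Op 7: fork(P1) -> P3. 5 ppages; refcounts: pp0:4 pp1:3 pp2:3 pp3:1 pp4:1
Op 8: read(P1, v2) -> 17. No state change.
Op 9: write(P0, v0, 178). refcount(pp0)=4>1 -> COPY to pp5. 6 ppages; refcounts: pp0:3 pp1:3 pp2:3 pp3:1 pp4:1 pp5:1

yes yes yes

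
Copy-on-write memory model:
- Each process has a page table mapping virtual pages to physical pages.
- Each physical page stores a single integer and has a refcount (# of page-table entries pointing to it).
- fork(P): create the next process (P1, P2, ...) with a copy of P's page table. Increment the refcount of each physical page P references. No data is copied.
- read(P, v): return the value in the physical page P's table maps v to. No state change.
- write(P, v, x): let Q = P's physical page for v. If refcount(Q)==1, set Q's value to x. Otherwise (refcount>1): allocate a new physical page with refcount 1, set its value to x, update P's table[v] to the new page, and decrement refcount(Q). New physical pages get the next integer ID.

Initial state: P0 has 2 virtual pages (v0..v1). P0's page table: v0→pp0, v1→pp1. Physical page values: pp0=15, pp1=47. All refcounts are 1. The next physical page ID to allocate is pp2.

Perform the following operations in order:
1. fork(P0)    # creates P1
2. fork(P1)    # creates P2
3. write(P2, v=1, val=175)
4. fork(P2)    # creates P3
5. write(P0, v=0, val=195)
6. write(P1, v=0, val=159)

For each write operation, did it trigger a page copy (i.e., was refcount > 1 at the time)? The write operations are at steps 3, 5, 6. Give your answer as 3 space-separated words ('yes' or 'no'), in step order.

Op 1: fork(P0) -> P1. 2 ppages; refcounts: pp0:2 pp1:2
Op 2: fork(P1) -> P2. 2 ppages; refcounts: pp0:3 pp1:3
Op 3: write(P2, v1, 175). refcount(pp1)=3>1 -> COPY to pp2. 3 ppages; refcounts: pp0:3 pp1:2 pp2:1
Op 4: fork(P2) -> P3. 3 ppages; refcounts: pp0:4 pp1:2 pp2:2
Op 5: write(P0, v0, 195). refcount(pp0)=4>1 -> COPY to pp3. 4 ppages; refcounts: pp0:3 pp1:2 pp2:2 pp3:1
Op 6: write(P1, v0, 159). refcount(pp0)=3>1 -> COPY to pp4. 5 ppages; refcounts: pp0:2 pp1:2 pp2:2 pp3:1 pp4:1

yes yes yes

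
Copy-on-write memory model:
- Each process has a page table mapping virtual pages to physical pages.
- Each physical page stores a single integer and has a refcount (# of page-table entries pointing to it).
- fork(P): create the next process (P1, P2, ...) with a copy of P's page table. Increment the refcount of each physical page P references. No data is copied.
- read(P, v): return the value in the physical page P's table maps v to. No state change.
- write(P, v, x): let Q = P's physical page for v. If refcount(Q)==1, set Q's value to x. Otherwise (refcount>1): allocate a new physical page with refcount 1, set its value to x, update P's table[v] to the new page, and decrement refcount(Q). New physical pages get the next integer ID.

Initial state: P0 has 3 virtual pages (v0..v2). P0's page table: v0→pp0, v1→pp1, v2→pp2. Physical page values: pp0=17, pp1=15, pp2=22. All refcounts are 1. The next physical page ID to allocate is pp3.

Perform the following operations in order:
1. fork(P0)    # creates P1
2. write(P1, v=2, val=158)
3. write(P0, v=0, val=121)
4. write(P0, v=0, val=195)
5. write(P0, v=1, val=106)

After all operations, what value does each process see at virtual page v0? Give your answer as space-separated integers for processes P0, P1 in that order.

Op 1: fork(P0) -> P1. 3 ppages; refcounts: pp0:2 pp1:2 pp2:2
Op 2: write(P1, v2, 158). refcount(pp2)=2>1 -> COPY to pp3. 4 ppages; refcounts: pp0:2 pp1:2 pp2:1 pp3:1
Op 3: write(P0, v0, 121). refcount(pp0)=2>1 -> COPY to pp4. 5 ppages; refcounts: pp0:1 pp1:2 pp2:1 pp3:1 pp4:1
Op 4: write(P0, v0, 195). refcount(pp4)=1 -> write in place. 5 ppages; refcounts: pp0:1 pp1:2 pp2:1 pp3:1 pp4:1
Op 5: write(P0, v1, 106). refcount(pp1)=2>1 -> COPY to pp5. 6 ppages; refcounts: pp0:1 pp1:1 pp2:1 pp3:1 pp4:1 pp5:1
P0: v0 -> pp4 = 195
P1: v0 -> pp0 = 17

Answer: 195 17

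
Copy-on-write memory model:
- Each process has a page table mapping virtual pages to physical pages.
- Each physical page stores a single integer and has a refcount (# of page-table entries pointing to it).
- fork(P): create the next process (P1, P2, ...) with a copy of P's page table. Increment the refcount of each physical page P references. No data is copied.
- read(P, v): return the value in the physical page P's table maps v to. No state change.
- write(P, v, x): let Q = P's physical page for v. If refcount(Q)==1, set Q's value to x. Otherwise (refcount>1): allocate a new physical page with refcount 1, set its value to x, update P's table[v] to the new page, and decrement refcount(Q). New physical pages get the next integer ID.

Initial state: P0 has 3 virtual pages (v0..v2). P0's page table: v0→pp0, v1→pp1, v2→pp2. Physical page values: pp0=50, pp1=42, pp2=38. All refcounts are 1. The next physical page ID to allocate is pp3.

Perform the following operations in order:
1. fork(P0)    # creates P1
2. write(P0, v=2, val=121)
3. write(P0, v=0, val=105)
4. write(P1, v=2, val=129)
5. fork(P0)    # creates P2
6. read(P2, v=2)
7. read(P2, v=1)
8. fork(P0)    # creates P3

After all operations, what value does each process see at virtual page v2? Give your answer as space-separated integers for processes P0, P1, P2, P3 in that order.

Answer: 121 129 121 121

Derivation:
Op 1: fork(P0) -> P1. 3 ppages; refcounts: pp0:2 pp1:2 pp2:2
Op 2: write(P0, v2, 121). refcount(pp2)=2>1 -> COPY to pp3. 4 ppages; refcounts: pp0:2 pp1:2 pp2:1 pp3:1
Op 3: write(P0, v0, 105). refcount(pp0)=2>1 -> COPY to pp4. 5 ppages; refcounts: pp0:1 pp1:2 pp2:1 pp3:1 pp4:1
Op 4: write(P1, v2, 129). refcount(pp2)=1 -> write in place. 5 ppages; refcounts: pp0:1 pp1:2 pp2:1 pp3:1 pp4:1
Op 5: fork(P0) -> P2. 5 ppages; refcounts: pp0:1 pp1:3 pp2:1 pp3:2 pp4:2
Op 6: read(P2, v2) -> 121. No state change.
Op 7: read(P2, v1) -> 42. No state change.
Op 8: fork(P0) -> P3. 5 ppages; refcounts: pp0:1 pp1:4 pp2:1 pp3:3 pp4:3
P0: v2 -> pp3 = 121
P1: v2 -> pp2 = 129
P2: v2 -> pp3 = 121
P3: v2 -> pp3 = 121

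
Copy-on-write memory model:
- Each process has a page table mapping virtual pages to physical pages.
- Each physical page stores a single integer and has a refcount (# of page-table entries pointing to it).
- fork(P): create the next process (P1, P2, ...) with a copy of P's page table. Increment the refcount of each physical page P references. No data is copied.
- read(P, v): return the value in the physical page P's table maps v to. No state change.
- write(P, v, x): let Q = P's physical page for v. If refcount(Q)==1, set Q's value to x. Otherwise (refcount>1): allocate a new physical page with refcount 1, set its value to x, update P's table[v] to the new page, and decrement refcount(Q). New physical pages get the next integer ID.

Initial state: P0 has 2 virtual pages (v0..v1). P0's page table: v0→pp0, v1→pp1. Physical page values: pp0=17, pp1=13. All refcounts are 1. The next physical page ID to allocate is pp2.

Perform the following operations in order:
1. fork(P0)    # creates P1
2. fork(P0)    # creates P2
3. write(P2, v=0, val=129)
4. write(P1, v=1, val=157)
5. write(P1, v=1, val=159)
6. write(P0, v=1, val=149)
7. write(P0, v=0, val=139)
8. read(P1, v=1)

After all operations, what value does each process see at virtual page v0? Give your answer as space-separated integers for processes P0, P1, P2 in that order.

Answer: 139 17 129

Derivation:
Op 1: fork(P0) -> P1. 2 ppages; refcounts: pp0:2 pp1:2
Op 2: fork(P0) -> P2. 2 ppages; refcounts: pp0:3 pp1:3
Op 3: write(P2, v0, 129). refcount(pp0)=3>1 -> COPY to pp2. 3 ppages; refcounts: pp0:2 pp1:3 pp2:1
Op 4: write(P1, v1, 157). refcount(pp1)=3>1 -> COPY to pp3. 4 ppages; refcounts: pp0:2 pp1:2 pp2:1 pp3:1
Op 5: write(P1, v1, 159). refcount(pp3)=1 -> write in place. 4 ppages; refcounts: pp0:2 pp1:2 pp2:1 pp3:1
Op 6: write(P0, v1, 149). refcount(pp1)=2>1 -> COPY to pp4. 5 ppages; refcounts: pp0:2 pp1:1 pp2:1 pp3:1 pp4:1
Op 7: write(P0, v0, 139). refcount(pp0)=2>1 -> COPY to pp5. 6 ppages; refcounts: pp0:1 pp1:1 pp2:1 pp3:1 pp4:1 pp5:1
Op 8: read(P1, v1) -> 159. No state change.
P0: v0 -> pp5 = 139
P1: v0 -> pp0 = 17
P2: v0 -> pp2 = 129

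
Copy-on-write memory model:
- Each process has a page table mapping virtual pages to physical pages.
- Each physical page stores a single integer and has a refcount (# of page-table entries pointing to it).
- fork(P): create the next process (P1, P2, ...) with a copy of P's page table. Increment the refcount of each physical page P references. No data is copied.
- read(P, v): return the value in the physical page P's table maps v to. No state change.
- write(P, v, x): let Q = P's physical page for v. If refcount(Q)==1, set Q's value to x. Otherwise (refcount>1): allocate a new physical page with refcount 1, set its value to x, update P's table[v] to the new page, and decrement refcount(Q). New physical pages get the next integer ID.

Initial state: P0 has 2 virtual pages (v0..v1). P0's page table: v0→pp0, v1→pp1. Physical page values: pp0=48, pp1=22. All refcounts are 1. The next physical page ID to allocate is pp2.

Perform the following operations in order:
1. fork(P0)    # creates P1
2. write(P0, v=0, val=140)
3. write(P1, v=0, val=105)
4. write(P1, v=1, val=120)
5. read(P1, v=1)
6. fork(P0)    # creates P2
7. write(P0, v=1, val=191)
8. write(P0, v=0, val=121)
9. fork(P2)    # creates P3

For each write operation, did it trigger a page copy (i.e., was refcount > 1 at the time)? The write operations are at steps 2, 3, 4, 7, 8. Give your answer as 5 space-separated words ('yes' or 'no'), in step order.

Op 1: fork(P0) -> P1. 2 ppages; refcounts: pp0:2 pp1:2
Op 2: write(P0, v0, 140). refcount(pp0)=2>1 -> COPY to pp2. 3 ppages; refcounts: pp0:1 pp1:2 pp2:1
Op 3: write(P1, v0, 105). refcount(pp0)=1 -> write in place. 3 ppages; refcounts: pp0:1 pp1:2 pp2:1
Op 4: write(P1, v1, 120). refcount(pp1)=2>1 -> COPY to pp3. 4 ppages; refcounts: pp0:1 pp1:1 pp2:1 pp3:1
Op 5: read(P1, v1) -> 120. No state change.
Op 6: fork(P0) -> P2. 4 ppages; refcounts: pp0:1 pp1:2 pp2:2 pp3:1
Op 7: write(P0, v1, 191). refcount(pp1)=2>1 -> COPY to pp4. 5 ppages; refcounts: pp0:1 pp1:1 pp2:2 pp3:1 pp4:1
Op 8: write(P0, v0, 121). refcount(pp2)=2>1 -> COPY to pp5. 6 ppages; refcounts: pp0:1 pp1:1 pp2:1 pp3:1 pp4:1 pp5:1
Op 9: fork(P2) -> P3. 6 ppages; refcounts: pp0:1 pp1:2 pp2:2 pp3:1 pp4:1 pp5:1

yes no yes yes yes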